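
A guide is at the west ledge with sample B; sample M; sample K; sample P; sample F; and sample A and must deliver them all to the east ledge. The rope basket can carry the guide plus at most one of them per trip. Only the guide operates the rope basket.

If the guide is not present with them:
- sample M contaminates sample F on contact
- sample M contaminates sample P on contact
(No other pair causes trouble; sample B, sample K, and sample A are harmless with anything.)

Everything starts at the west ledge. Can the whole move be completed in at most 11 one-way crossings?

Counting alone: the guide can take at most 1 across per trip to the east ledge, so moving all 6 needs at least 6 loaded trips out, with a return between consecutive ones — at least 11 crossings.
The safety rule pushes this higher. Following every safe sequence of crossings, the most of the 6 that can be at the east ledge as the rope basket arrives there on crossing 11 is 5 — never all 6.
So the move cannot be finished within 11 crossings. (The shortest complete plan takes 13:)
1. Guide goes to the east ledge with sample M.  [the west ledge: sample A, sample B, sample F, sample K, sample P | the east ledge: sample M]
2. Guide goes back to the west ledge alone.  [the west ledge: sample A, sample B, sample F, sample K, sample P | the east ledge: sample M]
3. Guide goes to the east ledge with sample B.  [the west ledge: sample A, sample F, sample K, sample P | the east ledge: sample B, sample M]
4. Guide goes back to the west ledge alone.  [the west ledge: sample A, sample F, sample K, sample P | the east ledge: sample B, sample M]
5. Guide goes to the east ledge with sample K.  [the west ledge: sample A, sample F, sample P | the east ledge: sample B, sample K, sample M]
6. Guide goes back to the west ledge alone.  [the west ledge: sample A, sample F, sample P | the east ledge: sample B, sample K, sample M]
7. Guide goes to the east ledge with sample P.  [the west ledge: sample A, sample F | the east ledge: sample B, sample K, sample M, sample P]
8. Guide goes back to the west ledge with sample M.  [the west ledge: sample A, sample F, sample M | the east ledge: sample B, sample K, sample P]
9. Guide goes to the east ledge with sample F.  [the west ledge: sample A, sample M | the east ledge: sample B, sample F, sample K, sample P]
10. Guide goes back to the west ledge alone.  [the west ledge: sample A, sample M | the east ledge: sample B, sample F, sample K, sample P]
11. Guide goes to the east ledge with sample A.  [the west ledge: sample M | the east ledge: sample A, sample B, sample F, sample K, sample P]
12. Guide goes back to the west ledge alone.  [the west ledge: sample M | the east ledge: sample A, sample B, sample F, sample K, sample P]
13. Guide goes to the east ledge with sample M.  [the west ledge: — | the east ledge: sample A, sample B, sample F, sample K, sample M, sample P]

No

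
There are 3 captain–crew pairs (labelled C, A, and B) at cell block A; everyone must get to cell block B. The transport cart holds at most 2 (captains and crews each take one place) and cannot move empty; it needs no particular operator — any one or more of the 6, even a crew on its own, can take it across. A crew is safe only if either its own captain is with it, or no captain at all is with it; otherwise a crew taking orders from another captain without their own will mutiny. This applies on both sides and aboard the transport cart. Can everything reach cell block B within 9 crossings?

No

Counting alone: each trip to cell block B takes at most 2 across and each return brings at least 1 back, so after t trips out (and t−1 returns) at most 2t − (t−1) of the 6 are across; that first reaches 6 at t = 5, so at least 9 crossings are needed.
The safety rule pushes this higher. Following every safe sequence of crossings, the most of the 6 that can be at cell block B as the transport cart arrives there on crossing 9 is 5 — never all 6.
So the move cannot be finished within 9 crossings. (The shortest complete plan takes 11:)
1. captain C and crew C cross → cell block B.
2. captain C crosses ← cell block A.
3. crew A and crew B cross → cell block B.
4. crew C crosses ← cell block A.
5. captain A and captain B cross → cell block B.
6. captain A and crew A cross ← cell block A.
7. captain A and captain C cross → cell block B.
8. crew B crosses ← cell block A.
9. crew A and crew C cross → cell block B.
10. captain B crosses ← cell block A.
11. captain B and crew B cross → cell block B.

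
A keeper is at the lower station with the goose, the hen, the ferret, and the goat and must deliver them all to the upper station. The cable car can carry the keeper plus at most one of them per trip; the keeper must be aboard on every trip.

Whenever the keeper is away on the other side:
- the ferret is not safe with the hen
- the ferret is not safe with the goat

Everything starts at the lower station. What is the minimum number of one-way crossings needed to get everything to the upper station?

Counting alone: the keeper can take at most 1 across per trip to the upper station, so moving all 4 needs at least 4 loaded trips out, with a return between consecutive ones — at least 7 crossings.
The safety rule pushes this higher. Following every safe sequence of crossings, the most of the 4 that can be at the upper station as the cable car arrives there on crossing 7 is 3 — never all 4.
So no plan with fewer than 9 crossings exists, and this one achieves 9:
1. Keeper goes to the upper station with the ferret.  [the lower station: the goat, the goose, the hen | the upper station: the ferret]
2. Keeper goes back to the lower station alone.  [the lower station: the goat, the goose, the hen | the upper station: the ferret]
3. Keeper goes to the upper station with the goose.  [the lower station: the goat, the hen | the upper station: the ferret, the goose]
4. Keeper goes back to the lower station alone.  [the lower station: the goat, the hen | the upper station: the ferret, the goose]
5. Keeper goes to the upper station with the hen.  [the lower station: the goat | the upper station: the ferret, the goose, the hen]
6. Keeper goes back to the lower station with the ferret.  [the lower station: the ferret, the goat | the upper station: the goose, the hen]
7. Keeper goes to the upper station with the goat.  [the lower station: the ferret | the upper station: the goat, the goose, the hen]
8. Keeper goes back to the lower station alone.  [the lower station: the ferret | the upper station: the goat, the goose, the hen]
9. Keeper goes to the upper station with the ferret.  [the lower station: — | the upper station: the ferret, the goat, the goose, the hen]

9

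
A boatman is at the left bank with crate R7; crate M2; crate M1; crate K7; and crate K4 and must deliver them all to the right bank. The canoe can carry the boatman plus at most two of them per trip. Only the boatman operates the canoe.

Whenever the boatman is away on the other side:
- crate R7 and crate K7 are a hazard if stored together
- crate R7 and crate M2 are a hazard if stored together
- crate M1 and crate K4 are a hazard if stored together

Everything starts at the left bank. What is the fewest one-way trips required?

5

Counting alone: the boatman can take at most 2 across per trip to the right bank, so moving all 5 needs at least 3 loaded trips out, with a return between consecutive ones — at least 5 crossings.
The plan below uses exactly 5 crossings, so it is optimal:
1. Boatman goes to the right bank with crate M1 and crate R7.
2. Boatman goes back to the left bank alone.
3. Boatman goes to the right bank with crate K7 and crate M2.
4. Boatman goes back to the left bank with crate R7.
5. Boatman goes to the right bank with crate K4 and crate R7.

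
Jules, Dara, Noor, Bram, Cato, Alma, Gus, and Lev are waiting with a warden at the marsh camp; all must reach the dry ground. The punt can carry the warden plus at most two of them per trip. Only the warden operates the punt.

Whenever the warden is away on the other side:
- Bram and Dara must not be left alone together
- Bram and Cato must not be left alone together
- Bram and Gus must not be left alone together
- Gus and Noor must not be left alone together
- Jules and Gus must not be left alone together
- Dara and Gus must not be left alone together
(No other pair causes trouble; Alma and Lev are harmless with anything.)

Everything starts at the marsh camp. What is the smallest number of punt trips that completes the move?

13

Counting alone: the warden can take at most 2 across per trip to the dry ground, so moving all 8 needs at least 4 loaded trips out, with a return between consecutive ones — at least 7 crossings.
The safety rule pushes this higher. Following every safe sequence of crossings, the most of the 8 that can be at the dry ground as the punt arrives there on crossings 7, 9, 11 is 5, 6, 7 respectively — never all 8.
So no plan with fewer than 13 crossings exists, and this one achieves 13:
1. Warden goes to the dry ground with Bram and Gus.  [the marsh camp: Alma, Cato, Dara, Jules, Lev, Noor | the dry ground: Bram, Gus]
2. Warden goes back to the marsh camp with Bram.  [the marsh camp: Alma, Bram, Cato, Dara, Jules, Lev, Noor | the dry ground: Gus]
3. Warden goes to the dry ground with Bram and Jules.  [the marsh camp: Alma, Cato, Dara, Lev, Noor | the dry ground: Bram, Gus, Jules]
4. Warden goes back to the marsh camp with Gus.  [the marsh camp: Alma, Cato, Dara, Gus, Lev, Noor | the dry ground: Bram, Jules]
5. Warden goes to the dry ground with Dara and Noor.  [the marsh camp: Alma, Cato, Gus, Lev | the dry ground: Bram, Dara, Jules, Noor]
6. Warden goes back to the marsh camp with Dara.  [the marsh camp: Alma, Cato, Dara, Gus, Lev | the dry ground: Bram, Jules, Noor]
7. Warden goes to the dry ground with Cato and Dara.  [the marsh camp: Alma, Gus, Lev | the dry ground: Bram, Cato, Dara, Jules, Noor]
8. Warden goes back to the marsh camp with Bram.  [the marsh camp: Alma, Bram, Gus, Lev | the dry ground: Cato, Dara, Jules, Noor]
9. Warden goes to the dry ground with Alma and Bram.  [the marsh camp: Gus, Lev | the dry ground: Alma, Bram, Cato, Dara, Jules, Noor]
10. Warden goes back to the marsh camp with Bram.  [the marsh camp: Bram, Gus, Lev | the dry ground: Alma, Cato, Dara, Jules, Noor]
11. Warden goes to the dry ground with Bram and Lev.  [the marsh camp: Gus | the dry ground: Alma, Bram, Cato, Dara, Jules, Lev, Noor]
12. Warden goes back to the marsh camp with Bram.  [the marsh camp: Bram, Gus | the dry ground: Alma, Cato, Dara, Jules, Lev, Noor]
13. Warden goes to the dry ground with Bram and Gus.  [the marsh camp: — | the dry ground: Alma, Bram, Cato, Dara, Gus, Jules, Lev, Noor]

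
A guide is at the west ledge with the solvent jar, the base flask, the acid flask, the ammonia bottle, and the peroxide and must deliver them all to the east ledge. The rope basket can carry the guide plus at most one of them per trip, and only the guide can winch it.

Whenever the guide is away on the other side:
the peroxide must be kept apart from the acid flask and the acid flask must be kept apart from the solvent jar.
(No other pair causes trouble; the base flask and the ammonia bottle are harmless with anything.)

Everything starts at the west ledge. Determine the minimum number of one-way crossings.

Counting alone: the guide can take at most 1 across per trip to the east ledge, so moving all 5 needs at least 5 loaded trips out, with a return between consecutive ones — at least 9 crossings.
The safety rule pushes this higher. Following every safe sequence of crossings, the most of the 5 that can be at the east ledge as the rope basket arrives there on crossing 9 is 4 — never all 5.
So no plan with fewer than 11 crossings exists, and this one achieves 11:
1. Guide goes to the east ledge with the acid flask.
2. Guide goes back to the west ledge alone.
3. Guide goes to the east ledge with the solvent jar.
4. Guide goes back to the west ledge with the acid flask.
5. Guide goes to the east ledge with the peroxide.
6. Guide goes back to the west ledge alone.
7. Guide goes to the east ledge with the base flask.
8. Guide goes back to the west ledge alone.
9. Guide goes to the east ledge with the ammonia bottle.
10. Guide goes back to the west ledge alone.
11. Guide goes to the east ledge with the acid flask.

11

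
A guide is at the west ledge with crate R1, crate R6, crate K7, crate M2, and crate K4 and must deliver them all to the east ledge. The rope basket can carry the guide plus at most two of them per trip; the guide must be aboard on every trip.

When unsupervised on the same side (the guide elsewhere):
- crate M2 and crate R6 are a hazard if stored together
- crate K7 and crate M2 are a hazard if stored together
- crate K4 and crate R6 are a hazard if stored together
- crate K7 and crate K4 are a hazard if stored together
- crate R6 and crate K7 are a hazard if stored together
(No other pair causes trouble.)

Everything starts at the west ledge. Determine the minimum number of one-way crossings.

7

Counting alone: the guide can take at most 2 across per trip to the east ledge, so moving all 5 needs at least 3 loaded trips out, with a return between consecutive ones — at least 5 crossings.
The safety rule pushes this higher. Following every safe sequence of crossings, the most of the 5 that can be at the east ledge as the rope basket arrives there on crossing 5 is 4 — never all 5.
So no plan with fewer than 7 crossings exists, and this one achieves 7:
1. Guide goes to the east ledge with crate K7 and crate R6.  [the west ledge: crate K4, crate M2, crate R1 | the east ledge: crate K7, crate R6]
2. Guide goes back to the west ledge with crate R6.  [the west ledge: crate K4, crate M2, crate R1, crate R6 | the east ledge: crate K7]
3. Guide goes to the east ledge with crate R1 and crate R6.  [the west ledge: crate K4, crate M2 | the east ledge: crate K7, crate R1, crate R6]
4. Guide goes back to the west ledge with crate R6.  [the west ledge: crate K4, crate M2, crate R6 | the east ledge: crate K7, crate R1]
5. Guide goes to the east ledge with crate K4 and crate M2.  [the west ledge: crate R6 | the east ledge: crate K4, crate K7, crate M2, crate R1]
6. Guide goes back to the west ledge with crate K7.  [the west ledge: crate K7, crate R6 | the east ledge: crate K4, crate M2, crate R1]
7. Guide goes to the east ledge with crate K7 and crate R6.  [the west ledge: — | the east ledge: crate K4, crate K7, crate M2, crate R1, crate R6]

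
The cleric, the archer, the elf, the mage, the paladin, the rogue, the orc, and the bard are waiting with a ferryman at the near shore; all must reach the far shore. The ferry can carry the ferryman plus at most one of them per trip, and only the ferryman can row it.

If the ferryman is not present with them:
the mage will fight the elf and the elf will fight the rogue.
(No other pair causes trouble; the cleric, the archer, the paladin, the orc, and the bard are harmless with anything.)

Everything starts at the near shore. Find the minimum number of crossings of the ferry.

17

Counting alone: the ferryman can take at most 1 across per trip to the far shore, so moving all 8 needs at least 8 loaded trips out, with a return between consecutive ones — at least 15 crossings.
The safety rule pushes this higher. Following every safe sequence of crossings, the most of the 8 that can be at the far shore as the ferry arrives there on crossing 15 is 7 — never all 8.
So no plan with fewer than 17 crossings exists, and this one achieves 17:
1. Ferryman goes to the far shore with the elf.  [the near shore: the archer, the bard, the cleric, the mage, the orc, the paladin, the rogue | the far shore: the elf]
2. Ferryman goes back to the near shore alone.  [the near shore: the archer, the bard, the cleric, the mage, the orc, the paladin, the rogue | the far shore: the elf]
3. Ferryman goes to the far shore with the cleric.  [the near shore: the archer, the bard, the mage, the orc, the paladin, the rogue | the far shore: the cleric, the elf]
4. Ferryman goes back to the near shore alone.  [the near shore: the archer, the bard, the mage, the orc, the paladin, the rogue | the far shore: the cleric, the elf]
5. Ferryman goes to the far shore with the archer.  [the near shore: the bard, the mage, the orc, the paladin, the rogue | the far shore: the archer, the cleric, the elf]
6. Ferryman goes back to the near shore alone.  [the near shore: the bard, the mage, the orc, the paladin, the rogue | the far shore: the archer, the cleric, the elf]
7. Ferryman goes to the far shore with the mage.  [the near shore: the bard, the orc, the paladin, the rogue | the far shore: the archer, the cleric, the elf, the mage]
8. Ferryman goes back to the near shore with the elf.  [the near shore: the bard, the elf, the orc, the paladin, the rogue | the far shore: the archer, the cleric, the mage]
9. Ferryman goes to the far shore with the rogue.  [the near shore: the bard, the elf, the orc, the paladin | the far shore: the archer, the cleric, the mage, the rogue]
10. Ferryman goes back to the near shore alone.  [the near shore: the bard, the elf, the orc, the paladin | the far shore: the archer, the cleric, the mage, the rogue]
11. Ferryman goes to the far shore with the paladin.  [the near shore: the bard, the elf, the orc | the far shore: the archer, the cleric, the mage, the paladin, the rogue]
12. Ferryman goes back to the near shore alone.  [the near shore: the bard, the elf, the orc | the far shore: the archer, the cleric, the mage, the paladin, the rogue]
13. Ferryman goes to the far shore with the orc.  [the near shore: the bard, the elf | the far shore: the archer, the cleric, the mage, the orc, the paladin, the rogue]
14. Ferryman goes back to the near shore alone.  [the near shore: the bard, the elf | the far shore: the archer, the cleric, the mage, the orc, the paladin, the rogue]
15. Ferryman goes to the far shore with the bard.  [the near shore: the elf | the far shore: the archer, the bard, the cleric, the mage, the orc, the paladin, the rogue]
16. Ferryman goes back to the near shore alone.  [the near shore: the elf | the far shore: the archer, the bard, the cleric, the mage, the orc, the paladin, the rogue]
17. Ferryman goes to the far shore with the elf.  [the near shore: — | the far shore: the archer, the bard, the cleric, the elf, the mage, the orc, the paladin, the rogue]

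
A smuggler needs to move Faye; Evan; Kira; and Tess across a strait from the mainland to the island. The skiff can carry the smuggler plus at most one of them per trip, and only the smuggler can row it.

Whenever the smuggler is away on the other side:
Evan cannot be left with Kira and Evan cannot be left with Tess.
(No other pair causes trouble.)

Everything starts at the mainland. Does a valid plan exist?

Yes

1. Smuggler goes to the island with Evan.
2. Smuggler goes back to the mainland alone.
3. Smuggler goes to the island with Faye.
4. Smuggler goes back to the mainland alone.
5. Smuggler goes to the island with Kira.
6. Smuggler goes back to the mainland with Evan.
7. Smuggler goes to the island with Tess.
8. Smuggler goes back to the mainland alone.
9. Smuggler goes to the island with Evan.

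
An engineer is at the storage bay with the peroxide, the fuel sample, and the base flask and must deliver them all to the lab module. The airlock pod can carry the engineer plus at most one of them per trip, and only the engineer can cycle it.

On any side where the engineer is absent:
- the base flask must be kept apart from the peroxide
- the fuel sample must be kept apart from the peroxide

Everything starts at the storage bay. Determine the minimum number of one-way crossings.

7

Counting alone: the engineer can take at most 1 across per trip to the lab module, so moving all 3 needs at least 3 loaded trips out, with a return between consecutive ones — at least 5 crossings.
The safety rule pushes this higher. Following every safe sequence of crossings, the most of the 3 that can be at the lab module as the airlock pod arrives there on crossing 5 is 2 — never all 3.
So no plan with fewer than 7 crossings exists, and this one achieves 7:
1. Engineer goes to the lab module with the peroxide.
2. Engineer goes back to the storage bay alone.
3. Engineer goes to the lab module with the fuel sample.
4. Engineer goes back to the storage bay with the peroxide.
5. Engineer goes to the lab module with the base flask.
6. Engineer goes back to the storage bay alone.
7. Engineer goes to the lab module with the peroxide.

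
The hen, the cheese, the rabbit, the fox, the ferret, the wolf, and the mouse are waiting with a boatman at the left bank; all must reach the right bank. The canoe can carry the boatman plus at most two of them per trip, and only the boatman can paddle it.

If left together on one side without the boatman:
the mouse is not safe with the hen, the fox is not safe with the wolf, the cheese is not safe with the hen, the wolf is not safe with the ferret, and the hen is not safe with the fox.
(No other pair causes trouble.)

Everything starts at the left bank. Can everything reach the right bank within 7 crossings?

Counting alone: the boatman can take at most 2 across per trip to the right bank, so moving all 7 needs at least 4 loaded trips out, with a return between consecutive ones — at least 7 crossings.
The safety rule pushes this higher. Following every safe sequence of crossings, the most of the 7 that can be at the right bank as the canoe arrives there on crossing 7 is 6 — never all 7.
So the move cannot be finished within 7 crossings. (The shortest complete plan takes 9:)
1. Boatman goes to the right bank with the hen and the wolf.  [the left bank: the cheese, the ferret, the fox, the mouse, the rabbit | the right bank: the hen, the wolf]
2. Boatman goes back to the left bank alone.  [the left bank: the cheese, the ferret, the fox, the mouse, the rabbit | the right bank: the hen, the wolf]
3. Boatman goes to the right bank with the cheese.  [the left bank: the ferret, the fox, the mouse, the rabbit | the right bank: the cheese, the hen, the wolf]
4. Boatman goes back to the left bank with the hen.  [the left bank: the ferret, the fox, the hen, the mouse, the rabbit | the right bank: the cheese, the wolf]
5. Boatman goes to the right bank with the fox and the mouse.  [the left bank: the ferret, the hen, the rabbit | the right bank: the cheese, the fox, the mouse, the wolf]
6. Boatman goes back to the left bank with the wolf.  [the left bank: the ferret, the hen, the rabbit, the wolf | the right bank: the cheese, the fox, the mouse]
7. Boatman goes to the right bank with the ferret and the rabbit.  [the left bank: the hen, the wolf | the right bank: the cheese, the ferret, the fox, the mouse, the rabbit]
8. Boatman goes back to the left bank alone.  [the left bank: the hen, the wolf | the right bank: the cheese, the ferret, the fox, the mouse, the rabbit]
9. Boatman goes to the right bank with the hen and the wolf.  [the left bank: — | the right bank: the cheese, the ferret, the fox, the hen, the mouse, the rabbit, the wolf]

No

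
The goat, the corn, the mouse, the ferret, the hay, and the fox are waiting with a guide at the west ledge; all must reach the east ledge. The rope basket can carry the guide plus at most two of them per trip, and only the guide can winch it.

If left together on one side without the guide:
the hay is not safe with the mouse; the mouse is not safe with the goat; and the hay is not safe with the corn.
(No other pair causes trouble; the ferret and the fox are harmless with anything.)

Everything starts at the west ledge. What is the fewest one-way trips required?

Counting alone: the guide can take at most 2 across per trip to the east ledge, so moving all 6 needs at least 3 loaded trips out, with a return between consecutive ones — at least 5 crossings.
The plan below uses exactly 5 crossings, so it is optimal:
1. Guide goes to the east ledge with the goat and the hay.
2. Guide goes back to the west ledge alone.
3. Guide goes to the east ledge with the ferret and the fox.
4. Guide goes back to the west ledge alone.
5. Guide goes to the east ledge with the corn and the mouse.

5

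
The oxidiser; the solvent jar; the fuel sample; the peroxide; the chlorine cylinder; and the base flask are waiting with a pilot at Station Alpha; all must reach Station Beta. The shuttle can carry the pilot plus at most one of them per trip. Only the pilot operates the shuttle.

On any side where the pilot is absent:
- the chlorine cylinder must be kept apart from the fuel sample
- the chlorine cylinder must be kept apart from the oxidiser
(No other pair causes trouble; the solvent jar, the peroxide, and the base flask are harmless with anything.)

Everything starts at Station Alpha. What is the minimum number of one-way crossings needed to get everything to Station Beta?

Counting alone: the pilot can take at most 1 across per trip to Station Beta, so moving all 6 needs at least 6 loaded trips out, with a return between consecutive ones — at least 11 crossings.
The safety rule pushes this higher. Following every safe sequence of crossings, the most of the 6 that can be at Station Beta as the shuttle arrives there on crossing 11 is 5 — never all 6.
So no plan with fewer than 13 crossings exists, and this one achieves 13:
1. Pilot goes to Station Beta with the chlorine cylinder.
2. Pilot goes back to Station Alpha alone.
3. Pilot goes to Station Beta with the oxidiser.
4. Pilot goes back to Station Alpha with the chlorine cylinder.
5. Pilot goes to Station Beta with the fuel sample.
6. Pilot goes back to Station Alpha alone.
7. Pilot goes to Station Beta with the solvent jar.
8. Pilot goes back to Station Alpha alone.
9. Pilot goes to Station Beta with the peroxide.
10. Pilot goes back to Station Alpha alone.
11. Pilot goes to Station Beta with the base flask.
12. Pilot goes back to Station Alpha alone.
13. Pilot goes to Station Beta with the chlorine cylinder.

13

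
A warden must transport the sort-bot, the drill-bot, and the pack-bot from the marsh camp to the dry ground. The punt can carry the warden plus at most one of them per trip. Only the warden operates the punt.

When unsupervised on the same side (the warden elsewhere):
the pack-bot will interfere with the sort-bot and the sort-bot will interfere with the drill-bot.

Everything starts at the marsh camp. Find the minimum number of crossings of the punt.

7

Counting alone: the warden can take at most 1 across per trip to the dry ground, so moving all 3 needs at least 3 loaded trips out, with a return between consecutive ones — at least 5 crossings.
The safety rule pushes this higher. Following every safe sequence of crossings, the most of the 3 that can be at the dry ground as the punt arrives there on crossing 5 is 2 — never all 3.
So no plan with fewer than 7 crossings exists, and this one achieves 7:
1. Warden goes to the dry ground with the sort-bot.  [the marsh camp: the drill-bot, the pack-bot | the dry ground: the sort-bot]
2. Warden goes back to the marsh camp alone.  [the marsh camp: the drill-bot, the pack-bot | the dry ground: the sort-bot]
3. Warden goes to the dry ground with the drill-bot.  [the marsh camp: the pack-bot | the dry ground: the drill-bot, the sort-bot]
4. Warden goes back to the marsh camp with the sort-bot.  [the marsh camp: the pack-bot, the sort-bot | the dry ground: the drill-bot]
5. Warden goes to the dry ground with the pack-bot.  [the marsh camp: the sort-bot | the dry ground: the drill-bot, the pack-bot]
6. Warden goes back to the marsh camp alone.  [the marsh camp: the sort-bot | the dry ground: the drill-bot, the pack-bot]
7. Warden goes to the dry ground with the sort-bot.  [the marsh camp: — | the dry ground: the drill-bot, the pack-bot, the sort-bot]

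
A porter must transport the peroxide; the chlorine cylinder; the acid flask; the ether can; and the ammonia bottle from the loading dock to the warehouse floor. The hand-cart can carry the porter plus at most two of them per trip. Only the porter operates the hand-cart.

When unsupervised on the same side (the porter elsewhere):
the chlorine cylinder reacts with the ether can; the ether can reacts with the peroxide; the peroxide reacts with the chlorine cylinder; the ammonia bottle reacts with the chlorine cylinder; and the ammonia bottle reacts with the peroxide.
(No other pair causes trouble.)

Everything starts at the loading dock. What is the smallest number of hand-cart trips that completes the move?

7

Counting alone: the porter can take at most 2 across per trip to the warehouse floor, so moving all 5 needs at least 3 loaded trips out, with a return between consecutive ones — at least 5 crossings.
The safety rule pushes this higher. Following every safe sequence of crossings, the most of the 5 that can be at the warehouse floor as the hand-cart arrives there on crossing 5 is 4 — never all 5.
So no plan with fewer than 7 crossings exists, and this one achieves 7:
1. Porter goes to the warehouse floor with the chlorine cylinder and the peroxide.  [the loading dock: the acid flask, the ammonia bottle, the ether can | the warehouse floor: the chlorine cylinder, the peroxide]
2. Porter goes back to the loading dock with the peroxide.  [the loading dock: the acid flask, the ammonia bottle, the ether can, the peroxide | the warehouse floor: the chlorine cylinder]
3. Porter goes to the warehouse floor with the acid flask and the peroxide.  [the loading dock: the ammonia bottle, the ether can | the warehouse floor: the acid flask, the chlorine cylinder, the peroxide]
4. Porter goes back to the loading dock with the peroxide.  [the loading dock: the ammonia bottle, the ether can, the peroxide | the warehouse floor: the acid flask, the chlorine cylinder]
5. Porter goes to the warehouse floor with the ammonia bottle and the ether can.  [the loading dock: the peroxide | the warehouse floor: the acid flask, the ammonia bottle, the chlorine cylinder, the ether can]
6. Porter goes back to the loading dock with the chlorine cylinder.  [the loading dock: the chlorine cylinder, the peroxide | the warehouse floor: the acid flask, the ammonia bottle, the ether can]
7. Porter goes to the warehouse floor with the chlorine cylinder and the peroxide.  [the loading dock: — | the warehouse floor: the acid flask, the ammonia bottle, the chlorine cylinder, the ether can, the peroxide]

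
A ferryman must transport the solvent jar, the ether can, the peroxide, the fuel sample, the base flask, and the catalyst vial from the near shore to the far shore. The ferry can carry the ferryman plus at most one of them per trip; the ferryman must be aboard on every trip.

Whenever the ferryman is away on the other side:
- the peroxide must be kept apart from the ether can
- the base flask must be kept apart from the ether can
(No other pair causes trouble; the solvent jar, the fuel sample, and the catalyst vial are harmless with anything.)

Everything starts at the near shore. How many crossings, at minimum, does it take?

13

Counting alone: the ferryman can take at most 1 across per trip to the far shore, so moving all 6 needs at least 6 loaded trips out, with a return between consecutive ones — at least 11 crossings.
The safety rule pushes this higher. Following every safe sequence of crossings, the most of the 6 that can be at the far shore as the ferry arrives there on crossing 11 is 5 — never all 6.
So no plan with fewer than 13 crossings exists, and this one achieves 13:
1. Ferryman goes to the far shore with the ether can.
2. Ferryman goes back to the near shore alone.
3. Ferryman goes to the far shore with the solvent jar.
4. Ferryman goes back to the near shore alone.
5. Ferryman goes to the far shore with the peroxide.
6. Ferryman goes back to the near shore with the ether can.
7. Ferryman goes to the far shore with the base flask.
8. Ferryman goes back to the near shore alone.
9. Ferryman goes to the far shore with the fuel sample.
10. Ferryman goes back to the near shore alone.
11. Ferryman goes to the far shore with the catalyst vial.
12. Ferryman goes back to the near shore alone.
13. Ferryman goes to the far shore with the ether can.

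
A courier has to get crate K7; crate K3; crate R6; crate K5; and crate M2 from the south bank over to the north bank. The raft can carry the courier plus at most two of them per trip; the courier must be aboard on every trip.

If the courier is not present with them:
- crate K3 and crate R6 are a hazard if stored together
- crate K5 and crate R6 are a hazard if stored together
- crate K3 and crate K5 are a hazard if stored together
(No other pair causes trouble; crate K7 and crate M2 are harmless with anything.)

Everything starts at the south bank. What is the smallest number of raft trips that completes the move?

Counting alone: the courier can take at most 2 across per trip to the north bank, so moving all 5 needs at least 3 loaded trips out, with a return between consecutive ones — at least 5 crossings.
The safety rule pushes this higher. Following every safe sequence of crossings, the most of the 5 that can be at the north bank as the raft arrives there on crossing 5 is 4 — never all 5.
So no plan with fewer than 7 crossings exists, and this one achieves 7:
1. Courier goes to the north bank with crate K3 and crate R6.
2. Courier goes back to the south bank with crate K3.
3. Courier goes to the north bank with crate K3 and crate K7.
4. Courier goes back to the south bank with crate K3.
5. Courier goes to the north bank with crate K3 and crate M2.
6. Courier goes back to the south bank with crate K3.
7. Courier goes to the north bank with crate K3 and crate K5.

7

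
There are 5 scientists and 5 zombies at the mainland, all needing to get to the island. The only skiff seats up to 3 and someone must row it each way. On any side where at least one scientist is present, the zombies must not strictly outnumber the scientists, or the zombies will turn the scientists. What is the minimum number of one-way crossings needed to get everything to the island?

11

Counting alone: each trip to the island takes at most 3 across and each return brings at least 1 back, so after t trips out (and t−1 returns) at most 3t − (t−1) of the 10 are across; that first reaches 10 at t = 5, so at least 9 crossings are needed.
The safety rule pushes this higher. Following every safe sequence of crossings, the most of the 10 that can be at the island as the skiff arrives there on crossing 9 is 9 — never all 10.
So no plan with fewer than 11 crossings exists, and this one achieves 11:
1. 2 zombies → the island.  (the mainland: 5S 3Z; the island: 0S 2Z)
2. 1 zombie ← the mainland.  (the mainland: 5S 4Z; the island: 0S 1Z)
3. 3 zombies → the island.  (the mainland: 5S 1Z; the island: 0S 4Z)
4. 1 zombie ← the mainland.  (the mainland: 5S 2Z; the island: 0S 3Z)
5. 3 scientists → the island.  (the mainland: 2S 2Z; the island: 3S 3Z)
6. 1 scientist and 1 zombie ← the mainland.  (the mainland: 3S 3Z; the island: 2S 2Z)
7. 3 scientists → the island.  (the mainland: 0S 3Z; the island: 5S 2Z)
8. 1 zombie ← the mainland.  (the mainland: 0S 4Z; the island: 5S 1Z)
9. 2 zombies → the island.  (the mainland: 0S 2Z; the island: 5S 3Z)
10. 1 zombie ← the mainland.  (the mainland: 0S 3Z; the island: 5S 2Z)
11. 3 zombies → the island.  (the mainland: 0S 0Z; the island: 5S 5Z)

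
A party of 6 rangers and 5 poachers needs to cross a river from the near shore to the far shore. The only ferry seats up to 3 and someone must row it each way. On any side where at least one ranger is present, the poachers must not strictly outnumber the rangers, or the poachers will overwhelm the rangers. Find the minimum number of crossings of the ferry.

9

Counting alone: each trip to the far shore takes at most 3 across and each return brings at least 1 back, so after t trips out (and t−1 returns) at most 3t − (t−1) of the 11 are across; that first reaches 11 at t = 5, so at least 9 crossings are needed.
The plan below uses exactly 9 crossings, so it is optimal:
1. 3 poachers → the far shore.  (the near shore: 6R 2P; the far shore: 0R 3P)
2. 1 poacher ← the near shore.  (the near shore: 6R 3P; the far shore: 0R 2P)
3. 3 rangers → the far shore.  (the near shore: 3R 3P; the far shore: 3R 2P)
4. 1 ranger ← the near shore.  (the near shore: 4R 3P; the far shore: 2R 2P)
5. 2 rangers and 1 poacher → the far shore.  (the near shore: 2R 2P; the far shore: 4R 3P)
6. 1 ranger ← the near shore.  (the near shore: 3R 2P; the far shore: 3R 3P)
7. 2 rangers and 1 poacher → the far shore.  (the near shore: 1R 1P; the far shore: 5R 4P)
8. 1 ranger ← the near shore.  (the near shore: 2R 1P; the far shore: 4R 4P)
9. 2 rangers and 1 poacher → the far shore.  (the near shore: 0R 0P; the far shore: 6R 5P)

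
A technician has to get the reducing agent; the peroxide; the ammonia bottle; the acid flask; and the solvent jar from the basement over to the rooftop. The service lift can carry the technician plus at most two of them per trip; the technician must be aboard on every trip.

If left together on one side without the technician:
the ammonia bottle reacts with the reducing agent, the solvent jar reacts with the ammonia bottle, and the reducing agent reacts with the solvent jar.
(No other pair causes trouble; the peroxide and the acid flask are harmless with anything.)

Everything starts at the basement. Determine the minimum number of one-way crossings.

7

Counting alone: the technician can take at most 2 across per trip to the rooftop, so moving all 5 needs at least 3 loaded trips out, with a return between consecutive ones — at least 5 crossings.
The safety rule pushes this higher. Following every safe sequence of crossings, the most of the 5 that can be at the rooftop as the service lift arrives there on crossing 5 is 4 — never all 5.
So no plan with fewer than 7 crossings exists, and this one achieves 7:
1. Technician goes to the rooftop with the ammonia bottle and the reducing agent.
2. Technician goes back to the basement with the reducing agent.
3. Technician goes to the rooftop with the peroxide and the reducing agent.
4. Technician goes back to the basement with the reducing agent.
5. Technician goes to the rooftop with the acid flask and the reducing agent.
6. Technician goes back to the basement with the reducing agent.
7. Technician goes to the rooftop with the reducing agent and the solvent jar.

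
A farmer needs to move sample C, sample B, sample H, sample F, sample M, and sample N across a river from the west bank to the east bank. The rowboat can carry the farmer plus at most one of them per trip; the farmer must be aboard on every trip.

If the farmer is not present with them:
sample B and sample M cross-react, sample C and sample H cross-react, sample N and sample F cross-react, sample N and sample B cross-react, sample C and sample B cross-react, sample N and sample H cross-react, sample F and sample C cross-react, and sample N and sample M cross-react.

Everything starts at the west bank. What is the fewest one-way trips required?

Whatever the first load, the items left behind include a forbidden pair without the farmer. No opening move is safe, so no plan exists.

impossible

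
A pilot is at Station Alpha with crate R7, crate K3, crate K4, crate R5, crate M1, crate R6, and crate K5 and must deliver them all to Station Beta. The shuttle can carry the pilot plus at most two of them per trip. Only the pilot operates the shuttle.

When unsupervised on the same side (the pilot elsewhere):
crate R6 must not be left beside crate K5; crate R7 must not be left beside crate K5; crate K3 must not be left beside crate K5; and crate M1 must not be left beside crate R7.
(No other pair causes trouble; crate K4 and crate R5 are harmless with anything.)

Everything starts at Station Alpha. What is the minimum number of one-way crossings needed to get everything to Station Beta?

7

Counting alone: the pilot can take at most 2 across per trip to Station Beta, so moving all 7 needs at least 4 loaded trips out, with a return between consecutive ones — at least 7 crossings.
The plan below uses exactly 7 crossings, so it is optimal:
1. Pilot goes to Station Beta with crate K5 and crate R7.  [Station Alpha: crate K3, crate K4, crate M1, crate R5, crate R6 | Station Beta: crate K5, crate R7]
2. Pilot goes back to Station Alpha with crate K5.  [Station Alpha: crate K3, crate K4, crate K5, crate M1, crate R5, crate R6 | Station Beta: crate R7]
3. Pilot goes to Station Beta with crate K3 and crate R6.  [Station Alpha: crate K4, crate K5, crate M1, crate R5 | Station Beta: crate K3, crate R6, crate R7]
4. Pilot goes back to Station Alpha alone.  [Station Alpha: crate K4, crate K5, crate M1, crate R5 | Station Beta: crate K3, crate R6, crate R7]
5. Pilot goes to Station Beta with crate K4 and crate R5.  [Station Alpha: crate K5, crate M1 | Station Beta: crate K3, crate K4, crate R5, crate R6, crate R7]
6. Pilot goes back to Station Alpha alone.  [Station Alpha: crate K5, crate M1 | Station Beta: crate K3, crate K4, crate R5, crate R6, crate R7]
7. Pilot goes to Station Beta with crate K5 and crate M1.  [Station Alpha: — | Station Beta: crate K3, crate K4, crate K5, crate M1, crate R5, crate R6, crate R7]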